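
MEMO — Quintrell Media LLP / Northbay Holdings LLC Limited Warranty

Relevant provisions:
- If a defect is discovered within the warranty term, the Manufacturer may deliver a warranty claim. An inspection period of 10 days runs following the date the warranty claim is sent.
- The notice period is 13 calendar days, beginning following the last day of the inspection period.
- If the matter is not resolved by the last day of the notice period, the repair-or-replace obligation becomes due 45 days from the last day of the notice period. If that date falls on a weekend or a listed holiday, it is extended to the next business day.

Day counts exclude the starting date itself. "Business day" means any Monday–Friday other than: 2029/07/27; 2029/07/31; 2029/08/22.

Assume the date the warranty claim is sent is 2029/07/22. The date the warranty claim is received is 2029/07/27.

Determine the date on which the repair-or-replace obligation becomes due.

The last day of the inspection period: 10 calendar days after 2029/07/22 is 2029/08/01.
The last day of the notice period: 2029/08/01 + 13 days = 2029/08/14.
The date on which the repair-or-replace obligation becomes due: 45 calendar days after 2029/08/14 is 2029/09/28. 2029/09/28 is a Friday and is not a listed holiday, so no roll-forward applies.

2029/09/28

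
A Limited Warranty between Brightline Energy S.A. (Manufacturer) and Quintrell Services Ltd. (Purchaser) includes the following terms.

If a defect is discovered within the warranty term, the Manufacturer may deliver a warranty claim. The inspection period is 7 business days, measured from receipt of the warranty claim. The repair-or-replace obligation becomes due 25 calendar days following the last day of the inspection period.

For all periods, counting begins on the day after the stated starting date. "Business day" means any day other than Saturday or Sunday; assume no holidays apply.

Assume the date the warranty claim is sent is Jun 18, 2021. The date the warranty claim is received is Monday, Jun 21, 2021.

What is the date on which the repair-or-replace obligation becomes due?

The last day of the inspection period: counting 7 business days from Monday, Jun 21, 2021 (Jun 22, Jun 23, Jun 24, Jun 25, Jun 28, Jun 29, Jun 30, skipping weekends) reaches Wednesday, Jun 30, 2021.
The date on which the repair-or-replace obligation becomes due: 25 calendar days after Jun 30, 2021 is Jul 25, 2021.

Jul 25, 2021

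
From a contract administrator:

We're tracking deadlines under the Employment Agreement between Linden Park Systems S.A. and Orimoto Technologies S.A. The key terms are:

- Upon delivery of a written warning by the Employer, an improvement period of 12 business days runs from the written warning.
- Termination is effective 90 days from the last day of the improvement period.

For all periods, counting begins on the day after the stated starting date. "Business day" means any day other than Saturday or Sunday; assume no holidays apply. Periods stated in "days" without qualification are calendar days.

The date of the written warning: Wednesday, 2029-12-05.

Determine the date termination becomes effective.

From Wednesday, 2029-12-05, 12 business days (Dec 6, Dec 7, Dec 10, Dec 11, …, Dec 19, Dec 20, Dec 21, skipping weekends) brings us to Friday, 2029-12-21, which is the last day of the improvement period.
The date termination becomes effective: 90 calendar days after 2029-12-21 is 2030-03-21.

2030-03-21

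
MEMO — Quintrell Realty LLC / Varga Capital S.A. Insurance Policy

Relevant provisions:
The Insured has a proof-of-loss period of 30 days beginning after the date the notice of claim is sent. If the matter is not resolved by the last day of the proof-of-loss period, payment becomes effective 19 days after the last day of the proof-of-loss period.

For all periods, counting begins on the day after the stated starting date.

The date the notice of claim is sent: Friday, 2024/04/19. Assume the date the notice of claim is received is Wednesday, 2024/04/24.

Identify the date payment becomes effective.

Adding 30 calendar days to 2024/04/19 gives 2024/05/19, which is the last day of the proof-of-loss period.
The date payment becomes effective: 2024/05/19 + 19 days = 2024/06/07.

2024/06/07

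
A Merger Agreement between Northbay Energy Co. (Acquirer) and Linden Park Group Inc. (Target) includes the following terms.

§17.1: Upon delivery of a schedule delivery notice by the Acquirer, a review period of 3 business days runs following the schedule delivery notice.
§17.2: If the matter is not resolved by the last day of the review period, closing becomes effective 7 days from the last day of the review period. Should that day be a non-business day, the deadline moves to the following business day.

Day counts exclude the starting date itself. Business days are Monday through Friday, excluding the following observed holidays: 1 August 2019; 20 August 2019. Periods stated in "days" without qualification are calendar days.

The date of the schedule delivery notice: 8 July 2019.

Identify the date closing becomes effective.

18 July 2019

The last day of the review period: 3 business days after Monday, 8 July 2019, skipping weekends — Jul 9, Jul 10, Jul 11 — lands on Thursday, 11 July 2019.
The date closing becomes effective: 11 July 2019 + 7 days = 18 July 2019. 18 July 2019 is a Thursday and is not a listed holiday, so no roll-forward applies.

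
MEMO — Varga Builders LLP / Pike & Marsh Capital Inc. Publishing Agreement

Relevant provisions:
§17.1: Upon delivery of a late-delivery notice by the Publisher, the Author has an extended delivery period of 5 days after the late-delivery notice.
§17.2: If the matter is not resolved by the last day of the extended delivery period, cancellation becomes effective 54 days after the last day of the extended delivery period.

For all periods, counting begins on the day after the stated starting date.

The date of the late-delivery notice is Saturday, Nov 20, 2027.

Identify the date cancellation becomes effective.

Jan 18, 2028

The last day of the extended delivery period: Nov 20, 2027 + 5 days = Nov 25, 2027.
The date cancellation becomes effective: Nov 25, 2027 + 54 days = Jan 18, 2028.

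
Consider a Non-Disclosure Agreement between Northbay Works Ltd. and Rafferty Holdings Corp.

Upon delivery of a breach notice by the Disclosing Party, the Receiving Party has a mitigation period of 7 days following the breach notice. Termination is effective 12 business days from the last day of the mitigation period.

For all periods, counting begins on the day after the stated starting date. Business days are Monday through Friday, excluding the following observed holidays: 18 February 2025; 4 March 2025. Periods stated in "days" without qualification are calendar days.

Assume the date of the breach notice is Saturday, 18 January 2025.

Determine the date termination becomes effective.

Adding 7 calendar days to 18 January 2025 gives 25 January 2025, which is the last day of the mitigation period.
The date termination becomes effective: 12 business days after Saturday, 25 January 2025, skipping weekends — Jan 27, Jan 28, Jan 29, Jan 30, …, Feb 7, Feb 10, Feb 11 — lands on Tuesday, 11 February 2025.

11 February 2025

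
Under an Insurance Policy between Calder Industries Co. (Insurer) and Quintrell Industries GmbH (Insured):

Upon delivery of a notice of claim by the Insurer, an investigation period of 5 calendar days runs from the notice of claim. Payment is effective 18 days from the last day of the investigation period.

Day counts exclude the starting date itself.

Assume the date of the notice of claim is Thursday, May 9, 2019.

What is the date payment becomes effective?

June 1, 2019

Adding 5 calendar days to May 9, 2019 gives May 14, 2019, which is the last day of the investigation period.
The date payment becomes effective: 18 calendar days after May 14, 2019 is June 1, 2019.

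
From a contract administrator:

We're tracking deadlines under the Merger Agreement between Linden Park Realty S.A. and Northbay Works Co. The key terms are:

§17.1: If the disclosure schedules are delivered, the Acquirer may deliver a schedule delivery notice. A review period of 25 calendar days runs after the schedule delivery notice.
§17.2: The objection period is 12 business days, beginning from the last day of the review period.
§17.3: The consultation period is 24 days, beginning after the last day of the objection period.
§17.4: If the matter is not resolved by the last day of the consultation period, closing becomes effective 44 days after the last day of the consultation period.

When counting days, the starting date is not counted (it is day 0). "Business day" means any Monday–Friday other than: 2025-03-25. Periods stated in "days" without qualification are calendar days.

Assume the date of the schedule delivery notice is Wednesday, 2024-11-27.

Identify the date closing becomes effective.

Adding 25 calendar days to 2024-11-27 gives 2024-12-22, which is the last day of the review period.
From Sunday, 2024-12-22, 12 business days (Dec 23, Dec 24, Dec 25, Dec 26, …, Jan 3, Jan 6, Jan 7, skipping weekends) brings us to Tuesday, 2025-01-07, which is the last day of the objection period.
The last day of the consultation period: 2025-01-07 + 24 days = 2025-01-31.
The date closing becomes effective: 2025-01-31 + 44 days = 2025-03-16.

2025-03-16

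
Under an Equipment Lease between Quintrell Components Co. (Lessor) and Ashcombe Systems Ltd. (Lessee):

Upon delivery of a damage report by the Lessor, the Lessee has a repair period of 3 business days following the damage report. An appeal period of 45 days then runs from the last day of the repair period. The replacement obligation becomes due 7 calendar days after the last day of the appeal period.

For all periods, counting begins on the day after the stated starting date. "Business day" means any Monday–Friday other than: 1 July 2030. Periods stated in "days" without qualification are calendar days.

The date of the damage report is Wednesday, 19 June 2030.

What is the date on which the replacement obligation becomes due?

From Wednesday, 19 June 2030, 3 business days (Jun 20, Jun 21, Jun 24, skipping weekends) brings us to Monday, 24 June 2030, which is the last day of the repair period.
Adding 45 calendar days to 24 June 2030 gives 8 August 2030, which is the last day of the appeal period.
The date on which the replacement obligation becomes due: 8 August 2030 + 7 days = 15 August 2030.

15 August 2030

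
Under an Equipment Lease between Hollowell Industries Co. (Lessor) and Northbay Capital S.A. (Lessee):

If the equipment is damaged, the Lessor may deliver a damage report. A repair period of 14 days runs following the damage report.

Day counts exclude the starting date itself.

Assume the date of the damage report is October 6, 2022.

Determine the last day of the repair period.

The last day of the repair period: October 6, 2022 + 14 days = October 20, 2022.

October 20, 2022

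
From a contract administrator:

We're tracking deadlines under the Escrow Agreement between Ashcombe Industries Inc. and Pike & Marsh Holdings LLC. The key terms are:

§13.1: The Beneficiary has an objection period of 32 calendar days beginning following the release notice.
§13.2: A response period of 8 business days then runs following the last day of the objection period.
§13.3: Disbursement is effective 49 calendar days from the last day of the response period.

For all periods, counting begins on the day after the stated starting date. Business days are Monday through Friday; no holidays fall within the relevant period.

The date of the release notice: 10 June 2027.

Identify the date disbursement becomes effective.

9 September 2027

The last day of the objection period: 32 calendar days after 10 June 2027 is 12 July 2027.
The last day of the response period: counting 8 business days from Monday, 12 July 2027 (Jul 13, Jul 14, Jul 15, Jul 16, Jul 19, Jul 20, Jul 21, Jul 22, skipping weekends) reaches Thursday, 22 July 2027.
The date disbursement becomes effective: 49 calendar days after 22 July 2027 is 9 September 2027.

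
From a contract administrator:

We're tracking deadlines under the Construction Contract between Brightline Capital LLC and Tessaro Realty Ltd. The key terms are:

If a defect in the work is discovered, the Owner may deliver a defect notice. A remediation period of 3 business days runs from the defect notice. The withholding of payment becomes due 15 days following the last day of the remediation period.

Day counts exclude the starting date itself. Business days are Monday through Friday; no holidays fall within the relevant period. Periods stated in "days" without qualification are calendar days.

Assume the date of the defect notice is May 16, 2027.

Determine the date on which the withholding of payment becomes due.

The last day of the remediation period: counting 3 business days from Sunday, May 16, 2027 (May 17, May 18, May 19, skipping weekends) reaches Wednesday, May 19, 2027.
Adding 15 calendar days to May 19, 2027 gives June 3, 2027, which is the date on which the withholding of payment becomes due.

June 3, 2027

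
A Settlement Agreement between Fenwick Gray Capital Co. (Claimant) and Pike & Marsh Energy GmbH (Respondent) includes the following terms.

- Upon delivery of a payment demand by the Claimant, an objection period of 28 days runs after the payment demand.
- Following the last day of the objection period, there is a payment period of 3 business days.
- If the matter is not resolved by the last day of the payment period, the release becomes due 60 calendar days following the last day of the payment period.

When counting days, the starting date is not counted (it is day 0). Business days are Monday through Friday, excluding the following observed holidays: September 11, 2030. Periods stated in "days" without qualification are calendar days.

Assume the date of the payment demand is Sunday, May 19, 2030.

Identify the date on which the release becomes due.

August 18, 2030

The last day of the objection period: 28 calendar days after May 19, 2030 is June 16, 2030.
From Sunday, June 16, 2030, 3 business days (Jun 17, Jun 18, Jun 19, skipping weekends) brings us to Wednesday, June 19, 2030, which is the last day of the payment period.
The date on which the release becomes due: 60 calendar days after June 19, 2030 is August 18, 2030.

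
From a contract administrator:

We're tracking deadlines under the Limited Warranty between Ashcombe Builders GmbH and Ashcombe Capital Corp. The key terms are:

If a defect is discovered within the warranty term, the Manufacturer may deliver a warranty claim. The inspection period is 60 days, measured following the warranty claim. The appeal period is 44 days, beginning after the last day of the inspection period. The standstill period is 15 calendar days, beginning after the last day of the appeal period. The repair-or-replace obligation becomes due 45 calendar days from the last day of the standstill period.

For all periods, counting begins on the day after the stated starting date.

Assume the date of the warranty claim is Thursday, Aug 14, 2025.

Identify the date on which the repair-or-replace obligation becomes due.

The last day of the inspection period: Aug 14, 2025 + 60 days = Oct 13, 2025.
The last day of the appeal period: Oct 13, 2025 + 44 days = Nov 26, 2025.
Adding 15 calendar days to Nov 26, 2025 gives Dec 11, 2025, which is the last day of the standstill period.
Adding 45 calendar days to Dec 11, 2025 gives Jan 25, 2026, which is the date on which the repair-or-replace obligation becomes due.

Jan 25, 2026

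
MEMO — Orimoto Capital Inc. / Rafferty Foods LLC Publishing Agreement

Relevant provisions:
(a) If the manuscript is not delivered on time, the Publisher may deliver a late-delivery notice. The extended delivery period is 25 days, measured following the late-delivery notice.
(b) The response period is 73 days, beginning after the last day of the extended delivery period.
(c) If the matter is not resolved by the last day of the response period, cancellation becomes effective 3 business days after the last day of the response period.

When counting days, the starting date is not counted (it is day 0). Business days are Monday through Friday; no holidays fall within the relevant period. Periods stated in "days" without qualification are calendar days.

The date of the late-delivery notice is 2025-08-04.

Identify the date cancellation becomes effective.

The last day of the extended delivery period: 25 calendar days after 2025-08-04 is 2025-08-29.
Adding 73 calendar days to 2025-08-29 gives 2025-11-10, which is the last day of the response period.
The date cancellation becomes effective: 3 business days after Monday, 2025-11-10, skipping weekends — Nov 11, Nov 12, Nov 13 — lands on Thursday, 2025-11-13.

2025-11-13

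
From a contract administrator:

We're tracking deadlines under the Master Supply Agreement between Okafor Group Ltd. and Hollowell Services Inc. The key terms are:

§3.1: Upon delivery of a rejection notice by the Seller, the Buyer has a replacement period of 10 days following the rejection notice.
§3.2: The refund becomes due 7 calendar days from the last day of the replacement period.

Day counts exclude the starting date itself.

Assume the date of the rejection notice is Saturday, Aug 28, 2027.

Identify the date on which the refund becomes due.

The last day of the replacement period: 10 calendar days after Aug 28, 2027 is Sep 7, 2027.
The date on which the refund becomes due: 7 calendar days after Sep 7, 2027 is Sep 14, 2027.

Sep 14, 2027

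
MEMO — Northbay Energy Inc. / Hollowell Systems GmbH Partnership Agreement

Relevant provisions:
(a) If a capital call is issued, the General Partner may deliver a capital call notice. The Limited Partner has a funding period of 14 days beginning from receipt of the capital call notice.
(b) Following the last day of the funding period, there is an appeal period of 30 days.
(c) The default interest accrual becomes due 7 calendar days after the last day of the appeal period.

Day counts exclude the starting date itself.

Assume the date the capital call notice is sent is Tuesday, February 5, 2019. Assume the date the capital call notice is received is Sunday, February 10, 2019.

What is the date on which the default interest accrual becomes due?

Adding 14 calendar days to February 10, 2019 gives February 24, 2019, which is the last day of the funding period.
The last day of the appeal period: February 24, 2019 + 30 days = March 26, 2019.
The date on which the default interest accrual becomes due: March 26, 2019 + 7 days = April 2, 2019.

April 2, 2019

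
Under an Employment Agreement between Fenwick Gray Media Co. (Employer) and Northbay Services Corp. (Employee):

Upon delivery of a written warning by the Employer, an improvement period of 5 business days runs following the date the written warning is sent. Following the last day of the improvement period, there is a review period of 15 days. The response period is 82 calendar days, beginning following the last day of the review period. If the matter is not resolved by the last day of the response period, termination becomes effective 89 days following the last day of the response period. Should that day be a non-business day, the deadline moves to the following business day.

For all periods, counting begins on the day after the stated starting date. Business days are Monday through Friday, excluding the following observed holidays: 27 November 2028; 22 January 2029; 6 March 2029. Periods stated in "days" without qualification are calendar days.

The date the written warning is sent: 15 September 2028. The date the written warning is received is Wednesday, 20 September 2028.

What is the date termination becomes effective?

From Friday, 15 September 2028, 5 business days (Sep 18, Sep 19, Sep 20, Sep 21, Sep 22, skipping weekends) brings us to Friday, 22 September 2028, which is the last day of the improvement period.
The last day of the review period: 22 September 2028 + 15 days = 7 October 2028.
The last day of the response period: 7 October 2028 + 82 days = 28 December 2028.
Adding 89 calendar days to 28 December 2028 gives 27 March 2029, which is the date termination becomes effective. 27 March 2029 is a Tuesday and is not a listed holiday, so no roll-forward applies.

27 March 2029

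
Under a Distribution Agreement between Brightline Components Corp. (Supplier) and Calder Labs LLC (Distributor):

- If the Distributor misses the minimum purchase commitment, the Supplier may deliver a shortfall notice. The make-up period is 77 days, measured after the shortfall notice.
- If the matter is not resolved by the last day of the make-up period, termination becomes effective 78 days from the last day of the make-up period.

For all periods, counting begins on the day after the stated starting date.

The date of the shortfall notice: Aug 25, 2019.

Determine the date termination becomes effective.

Jan 27, 2020

Adding 77 calendar days to Aug 25, 2019 gives Nov 10, 2019, which is the last day of the make-up period.
Adding 78 calendar days to Nov 10, 2019 gives Jan 27, 2020, which is the date termination becomes effective.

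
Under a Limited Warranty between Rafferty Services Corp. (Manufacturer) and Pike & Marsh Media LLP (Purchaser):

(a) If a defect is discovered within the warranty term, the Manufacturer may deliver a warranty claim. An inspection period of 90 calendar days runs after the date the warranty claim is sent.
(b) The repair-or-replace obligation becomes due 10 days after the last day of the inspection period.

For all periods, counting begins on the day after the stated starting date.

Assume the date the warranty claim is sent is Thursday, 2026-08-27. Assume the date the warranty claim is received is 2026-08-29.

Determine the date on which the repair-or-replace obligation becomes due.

2026-12-05

The last day of the inspection period: 90 calendar days after 2026-08-27 is 2026-11-25.
Adding 10 calendar days to 2026-11-25 gives 2026-12-05, which is the date on which the repair-or-replace obligation becomes due.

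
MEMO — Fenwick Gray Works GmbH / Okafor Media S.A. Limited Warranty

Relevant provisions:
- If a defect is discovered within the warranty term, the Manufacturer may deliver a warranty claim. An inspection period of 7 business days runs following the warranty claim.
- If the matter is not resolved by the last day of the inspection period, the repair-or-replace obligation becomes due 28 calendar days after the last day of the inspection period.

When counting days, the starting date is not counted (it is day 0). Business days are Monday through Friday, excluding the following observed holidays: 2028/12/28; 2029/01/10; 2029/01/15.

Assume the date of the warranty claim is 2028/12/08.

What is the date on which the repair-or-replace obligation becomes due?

2029/01/16

The last day of the inspection period: 7 business days after Friday, 2028/12/08, skipping weekends — Dec 11, Dec 12, Dec 13, Dec 14, Dec 15, Dec 18, Dec 19 — lands on Tuesday, 2028/12/19.
Adding 28 calendar days to 2028/12/19 gives 2029/01/16, which is the date on which the repair-or-replace obligation becomes due.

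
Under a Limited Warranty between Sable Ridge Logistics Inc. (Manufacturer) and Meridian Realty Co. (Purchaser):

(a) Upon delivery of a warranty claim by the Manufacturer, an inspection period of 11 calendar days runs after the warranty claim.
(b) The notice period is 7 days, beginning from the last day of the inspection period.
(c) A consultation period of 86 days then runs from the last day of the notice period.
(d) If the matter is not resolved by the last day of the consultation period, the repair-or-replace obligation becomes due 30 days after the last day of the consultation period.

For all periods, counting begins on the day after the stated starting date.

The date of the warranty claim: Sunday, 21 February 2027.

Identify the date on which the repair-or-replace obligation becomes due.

5 July 2027

The last day of the inspection period: 11 calendar days after 21 February 2027 is 4 March 2027.
Adding 7 calendar days to 4 March 2027 gives 11 March 2027, which is the last day of the notice period.
The last day of the consultation period: 11 March 2027 + 86 days = 5 June 2027.
Adding 30 calendar days to 5 June 2027 gives 5 July 2027, which is the date on which the repair-or-replace obligation becomes due.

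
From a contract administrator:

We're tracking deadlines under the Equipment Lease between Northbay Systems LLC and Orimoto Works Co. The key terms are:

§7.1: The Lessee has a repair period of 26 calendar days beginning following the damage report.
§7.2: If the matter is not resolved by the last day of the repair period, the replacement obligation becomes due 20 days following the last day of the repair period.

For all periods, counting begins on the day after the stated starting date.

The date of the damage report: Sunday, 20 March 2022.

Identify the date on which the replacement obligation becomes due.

The last day of the repair period: 26 calendar days after 20 March 2022 is 15 April 2022.
The date on which the replacement obligation becomes due: 15 April 2022 + 20 days = 5 May 2022.

5 May 2022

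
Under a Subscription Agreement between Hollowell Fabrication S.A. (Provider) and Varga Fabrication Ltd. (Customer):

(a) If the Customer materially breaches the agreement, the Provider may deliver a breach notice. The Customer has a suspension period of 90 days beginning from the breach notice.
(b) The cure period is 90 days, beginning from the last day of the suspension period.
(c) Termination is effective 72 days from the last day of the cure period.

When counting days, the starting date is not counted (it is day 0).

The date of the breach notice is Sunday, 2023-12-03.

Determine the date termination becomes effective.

The last day of the suspension period: 2023-12-03 + 90 days = 2024-03-02.
Adding 90 calendar days to 2024-03-02 gives 2024-05-31, which is the last day of the cure period.
The date termination becomes effective: 2024-05-31 + 72 days = 2024-08-11.

2024-08-11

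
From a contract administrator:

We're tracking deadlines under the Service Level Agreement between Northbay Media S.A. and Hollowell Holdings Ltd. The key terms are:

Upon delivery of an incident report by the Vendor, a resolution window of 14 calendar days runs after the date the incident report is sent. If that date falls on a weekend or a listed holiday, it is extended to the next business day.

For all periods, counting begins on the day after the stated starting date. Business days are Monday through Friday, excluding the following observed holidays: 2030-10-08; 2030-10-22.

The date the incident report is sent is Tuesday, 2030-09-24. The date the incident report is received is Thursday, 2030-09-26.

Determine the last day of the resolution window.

2030-10-09

Adding 14 calendar days to 2030-09-24 gives 2030-10-08, which is the last day of the resolution window. That falls on Tuesday, a listed holiday, so it rolls to the next business day, Wednesday, 2030-10-09.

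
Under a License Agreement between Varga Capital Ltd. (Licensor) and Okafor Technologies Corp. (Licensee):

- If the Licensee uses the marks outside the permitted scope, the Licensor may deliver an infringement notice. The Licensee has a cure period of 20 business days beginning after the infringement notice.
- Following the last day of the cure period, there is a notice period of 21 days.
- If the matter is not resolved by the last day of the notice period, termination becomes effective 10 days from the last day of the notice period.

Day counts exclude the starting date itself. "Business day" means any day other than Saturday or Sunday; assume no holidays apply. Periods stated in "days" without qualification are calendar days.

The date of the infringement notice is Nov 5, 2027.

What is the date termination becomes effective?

From Friday, Nov 5, 2027, 20 business days (Nov 8, Nov 9, Nov 10, Nov 11, …, Dec 1, Dec 2, Dec 3, skipping weekends) brings us to Friday, Dec 3, 2027, which is the last day of the cure period.
Adding 21 calendar days to Dec 3, 2027 gives Dec 24, 2027, which is the last day of the notice period.
The date termination becomes effective: Dec 24, 2027 + 10 days = Jan 3, 2028.

Jan 3, 2028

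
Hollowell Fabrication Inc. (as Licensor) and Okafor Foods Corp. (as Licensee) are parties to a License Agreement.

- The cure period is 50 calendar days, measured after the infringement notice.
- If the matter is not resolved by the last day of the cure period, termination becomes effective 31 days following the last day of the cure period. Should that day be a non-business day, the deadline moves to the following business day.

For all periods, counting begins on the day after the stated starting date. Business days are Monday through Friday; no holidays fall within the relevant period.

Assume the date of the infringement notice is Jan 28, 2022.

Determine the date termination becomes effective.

The last day of the cure period: 50 calendar days after Jan 28, 2022 is Mar 19, 2022.
Adding 31 calendar days to Mar 19, 2022 gives Apr 19, 2022, which is the date termination becomes effective. Apr 19, 2022 is a Tuesday, so no roll-forward applies.

Apr 19, 2022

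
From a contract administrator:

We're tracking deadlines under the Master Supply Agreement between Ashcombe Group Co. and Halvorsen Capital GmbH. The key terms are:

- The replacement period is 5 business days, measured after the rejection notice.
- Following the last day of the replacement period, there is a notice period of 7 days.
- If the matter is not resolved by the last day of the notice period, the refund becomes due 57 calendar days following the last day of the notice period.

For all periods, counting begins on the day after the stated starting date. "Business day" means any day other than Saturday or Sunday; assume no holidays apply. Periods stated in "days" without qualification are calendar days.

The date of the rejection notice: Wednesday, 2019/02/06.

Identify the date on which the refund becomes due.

From Wednesday, 2019/02/06, 5 business days (Feb 7, Feb 8, Feb 11, Feb 12, Feb 13, skipping weekends) brings us to Wednesday, 2019/02/13, which is the last day of the replacement period.
The last day of the notice period: 7 calendar days after 2019/02/13 is 2019/02/20.
Adding 57 calendar days to 2019/02/20 gives 2019/04/18, which is the date on which the refund becomes due.

2019/04/18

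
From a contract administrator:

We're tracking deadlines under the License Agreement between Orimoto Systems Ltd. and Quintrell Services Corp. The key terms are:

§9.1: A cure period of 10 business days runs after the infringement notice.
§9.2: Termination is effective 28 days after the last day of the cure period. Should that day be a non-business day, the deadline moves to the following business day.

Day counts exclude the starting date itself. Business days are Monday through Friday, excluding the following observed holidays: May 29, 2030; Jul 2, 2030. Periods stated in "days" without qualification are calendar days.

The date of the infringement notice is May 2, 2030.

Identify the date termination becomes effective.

From Thursday, May 2, 2030, 10 business days (May 3, May 6, May 7, May 8, May 9, May 10, May 13, May 14, May 15, May 16, skipping weekends) brings us to Thursday, May 16, 2030, which is the last day of the cure period.
Adding 28 calendar days to May 16, 2030 gives Jun 13, 2030, which is the date termination becomes effective. Jun 13, 2030 is a Thursday and is not a listed holiday, so no roll-forward applies.

Jun 13, 2030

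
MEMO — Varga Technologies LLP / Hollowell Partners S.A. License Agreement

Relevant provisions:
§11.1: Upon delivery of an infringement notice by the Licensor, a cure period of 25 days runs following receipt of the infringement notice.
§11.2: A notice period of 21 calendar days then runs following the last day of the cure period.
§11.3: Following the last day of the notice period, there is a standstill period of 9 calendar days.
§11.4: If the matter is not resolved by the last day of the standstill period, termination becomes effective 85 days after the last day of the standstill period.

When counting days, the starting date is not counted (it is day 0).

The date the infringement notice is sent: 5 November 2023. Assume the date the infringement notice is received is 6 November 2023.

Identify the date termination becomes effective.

25 March 2024

The last day of the cure period: 25 calendar days after 6 November 2023 is 1 December 2023.
The last day of the notice period: 21 calendar days after 1 December 2023 is 22 December 2023.
The last day of the standstill period: 22 December 2023 + 9 days = 31 December 2023.
The date termination becomes effective: 31 December 2023 + 85 days = 25 March 2024.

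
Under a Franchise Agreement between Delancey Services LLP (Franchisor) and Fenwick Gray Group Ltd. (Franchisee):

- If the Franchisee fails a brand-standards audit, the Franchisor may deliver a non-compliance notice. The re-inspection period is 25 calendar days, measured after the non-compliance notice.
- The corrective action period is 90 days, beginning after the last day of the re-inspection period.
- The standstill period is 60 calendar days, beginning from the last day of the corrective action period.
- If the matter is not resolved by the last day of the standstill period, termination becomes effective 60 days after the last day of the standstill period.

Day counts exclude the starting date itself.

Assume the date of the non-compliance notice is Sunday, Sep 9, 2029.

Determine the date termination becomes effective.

The last day of the re-inspection period: Sep 9, 2029 + 25 days = Oct 4, 2029.
The last day of the corrective action period: 90 calendar days after Oct 4, 2029 is Jan 2, 2030.
The last day of the standstill period: 60 calendar days after Jan 2, 2030 is Mar 3, 2030.
The date termination becomes effective: 60 calendar days after Mar 3, 2030 is May 2, 2030.

May 2, 2030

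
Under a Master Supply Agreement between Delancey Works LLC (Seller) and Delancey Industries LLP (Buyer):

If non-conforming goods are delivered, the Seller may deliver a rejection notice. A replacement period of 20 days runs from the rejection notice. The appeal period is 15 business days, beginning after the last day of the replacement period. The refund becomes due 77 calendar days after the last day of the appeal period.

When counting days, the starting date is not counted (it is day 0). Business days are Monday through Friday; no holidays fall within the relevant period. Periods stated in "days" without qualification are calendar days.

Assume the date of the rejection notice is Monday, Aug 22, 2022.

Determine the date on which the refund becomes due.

Dec 16, 2022

Adding 20 calendar days to Aug 22, 2022 gives Sep 11, 2022, which is the last day of the replacement period.
From Sunday, Sep 11, 2022, 15 business days (Sep 12, Sep 13, Sep 14, Sep 15, …, Sep 28, Sep 29, Sep 30, skipping weekends) brings us to Friday, Sep 30, 2022, which is the last day of the appeal period.
Adding 77 calendar days to Sep 30, 2022 gives Dec 16, 2022, which is the date on which the refund becomes due.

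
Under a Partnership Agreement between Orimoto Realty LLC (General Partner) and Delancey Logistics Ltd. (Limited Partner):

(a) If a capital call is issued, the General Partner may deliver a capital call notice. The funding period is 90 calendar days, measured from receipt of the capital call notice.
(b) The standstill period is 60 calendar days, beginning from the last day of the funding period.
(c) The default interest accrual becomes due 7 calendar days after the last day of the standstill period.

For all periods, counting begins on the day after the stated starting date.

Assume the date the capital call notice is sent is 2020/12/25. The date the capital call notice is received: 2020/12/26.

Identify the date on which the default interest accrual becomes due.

The last day of the funding period: 90 calendar days after 2020/12/26 is 2021/03/26.
Adding 60 calendar days to 2021/03/26 gives 2021/05/25, which is the last day of the standstill period.
The date on which the default interest accrual becomes due: 7 calendar days after 2021/05/25 is 2021/06/01.

2021/06/01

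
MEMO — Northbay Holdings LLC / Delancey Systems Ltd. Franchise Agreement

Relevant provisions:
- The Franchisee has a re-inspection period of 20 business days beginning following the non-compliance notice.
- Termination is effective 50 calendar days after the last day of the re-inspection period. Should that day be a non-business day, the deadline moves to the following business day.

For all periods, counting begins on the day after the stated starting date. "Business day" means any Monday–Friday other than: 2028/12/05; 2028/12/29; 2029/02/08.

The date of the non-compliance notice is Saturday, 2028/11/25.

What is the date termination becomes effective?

The last day of the re-inspection period: counting 20 business days from Saturday, 2028/11/25 (Nov 27, Nov 28, Nov 29, Nov 30, …, Dec 21, Dec 22, Dec 25, skipping weekends and the listed holiday on Dec 5) reaches Monday, 2028/12/25.
The date termination becomes effective: 2028/12/25 + 50 days = 2029/02/13. 2029/02/13 is a Tuesday and is not a listed holiday, so no roll-forward applies.

2029/02/13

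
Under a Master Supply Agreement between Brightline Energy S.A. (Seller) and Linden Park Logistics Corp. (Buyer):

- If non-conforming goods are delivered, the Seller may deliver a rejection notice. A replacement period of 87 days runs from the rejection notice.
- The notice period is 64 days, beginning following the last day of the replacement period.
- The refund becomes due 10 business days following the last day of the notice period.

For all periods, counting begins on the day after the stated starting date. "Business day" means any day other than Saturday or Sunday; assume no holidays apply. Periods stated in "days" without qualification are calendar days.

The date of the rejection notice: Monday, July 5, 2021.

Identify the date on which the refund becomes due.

The last day of the replacement period: July 5, 2021 + 87 days = September 30, 2021.
The last day of the notice period: September 30, 2021 + 64 days = December 3, 2021.
From Friday, December 3, 2021, 10 business days (Dec 6, Dec 7, Dec 8, Dec 9, Dec 10, Dec 13, Dec 14, Dec 15, Dec 16, Dec 17, skipping weekends) brings us to Friday, December 17, 2021, which is the date on which the refund becomes due.

December 17, 2021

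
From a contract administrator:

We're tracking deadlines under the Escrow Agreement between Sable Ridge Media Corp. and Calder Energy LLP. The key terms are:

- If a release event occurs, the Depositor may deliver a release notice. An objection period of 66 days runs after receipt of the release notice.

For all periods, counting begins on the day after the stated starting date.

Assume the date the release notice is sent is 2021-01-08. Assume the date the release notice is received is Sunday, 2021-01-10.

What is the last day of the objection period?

Adding 66 calendar days to 2021-01-10 gives 2021-03-17, which is the last day of the objection period.

2021-03-17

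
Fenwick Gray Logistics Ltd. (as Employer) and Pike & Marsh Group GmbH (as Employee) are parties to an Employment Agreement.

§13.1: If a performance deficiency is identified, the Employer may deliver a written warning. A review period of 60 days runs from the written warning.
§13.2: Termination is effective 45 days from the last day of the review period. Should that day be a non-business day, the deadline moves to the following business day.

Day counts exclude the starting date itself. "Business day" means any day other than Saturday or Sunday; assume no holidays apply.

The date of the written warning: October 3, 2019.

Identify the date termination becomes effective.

Adding 60 calendar days to October 3, 2019 gives December 2, 2019, which is the last day of the review period.
Adding 45 calendar days to December 2, 2019 gives January 16, 2020, which is the date termination becomes effective. January 16, 2020 is a Thursday, so no roll-forward applies.

January 16, 2020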